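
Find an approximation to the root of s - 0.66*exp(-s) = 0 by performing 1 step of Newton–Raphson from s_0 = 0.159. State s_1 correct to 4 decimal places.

0.4175

Newton update: s ← s − f(s)/f'(s).
f'(s) = 1 + 0.66*exp(-s)
s_0 = 0.159000: f = -0.403978, f' = 1.562978 → s_1 = 0.159000 - (-0.403978)/(1.562978) = 0.417467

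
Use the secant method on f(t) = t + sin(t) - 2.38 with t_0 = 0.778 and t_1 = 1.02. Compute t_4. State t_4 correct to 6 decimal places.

f(t_0) = -0.900144, f(t_1) = -0.507892
t_2 = 1.020000 - (-0.507892)·(1.020000 - 0.778000)/(-0.507892 - (-0.900144)) = 1.333344; f(t_2) = -0.074715
t_3 = 1.333344 - (-0.074715)·(1.333344 - 1.020000)/(-0.074715 - (-0.507892)) = 1.387391; f(t_3) = -0.009381
t_4 = 1.387391 - (-0.009381)·(1.387391 - 1.333344)/(-0.009381 - (-0.074715)) = 1.395151; f(t_4) = -0.000235

1.395151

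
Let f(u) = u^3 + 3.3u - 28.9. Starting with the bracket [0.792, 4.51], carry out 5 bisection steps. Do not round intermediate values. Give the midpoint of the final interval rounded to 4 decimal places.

2.7091

f(0.792000) = -25.789607, f(4.510000) = 77.716851 (opposite signs)
step 1: m = 2.651000, f(m) = -1.521000 < 0 → root in [2.651000, 4.510000]
step 2: m = 3.580500, f(m) = 28.817589 > 0 → root in [2.651000, 3.580500]
step 3: m = 3.115750, f(m) = 11.629358 > 0 → root in [2.651000, 3.115750]
step 4: m = 2.883375, f(m) = 4.587089 > 0 → root in [2.651000, 2.883375]
step 5: m = 2.767187, f(m) = 1.420977 > 0 → root in [2.651000, 2.767187]
Midpoint of [2.651000, 2.767187] = 2.709094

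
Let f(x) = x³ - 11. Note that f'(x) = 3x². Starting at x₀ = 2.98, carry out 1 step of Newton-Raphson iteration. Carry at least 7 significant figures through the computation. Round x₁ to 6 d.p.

x_0 = 2.980000: f = 15.463592, f' = 26.641200 → x_1 = 2.980000 - (15.463592)/(26.641200) = 2.399561

2.399561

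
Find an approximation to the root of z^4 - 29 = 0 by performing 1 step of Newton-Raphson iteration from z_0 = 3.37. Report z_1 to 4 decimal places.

2.7169

f'(z) = 4z^3
z_0 = 3.370000: f = 99.979178, f' = 153.091012 → z_1 = 3.370000 - (99.979178)/(153.091012) = 2.716930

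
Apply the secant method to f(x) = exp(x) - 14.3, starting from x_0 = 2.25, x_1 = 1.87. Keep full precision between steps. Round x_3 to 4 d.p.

f(x_0) = -4.812264, f(x_1) = -7.811704
x_2 = 1.870000 - (-7.811704)·(1.870000 - 2.250000)/(-7.811704 - (-4.812264)) = 2.859667; f(x_2) = 3.155720
x_3 = 2.859667 - (3.155720)·(2.859667 - 1.870000)/(3.155720 - (-7.811704)) = 2.574905; f(x_3) = -1.169934

2.5749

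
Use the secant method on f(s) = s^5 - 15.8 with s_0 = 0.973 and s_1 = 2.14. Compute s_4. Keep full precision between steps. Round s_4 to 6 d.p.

f(s_0) = -14.927904, f(s_1) = 29.081655
s_2 = 2.140000 - (29.081655)·(2.140000 - 0.973000)/(29.081655 - (-14.927904)) = 1.368843; f(s_2) = -10.994177
s_3 = 1.368843 - (-10.994177)·(1.368843 - 2.140000)/(-10.994177 - (29.081655)) = 1.580398; f(s_3) = -5.941022
s_4 = 1.580398 - (-5.941022)·(1.580398 - 1.368843)/(-5.941022 - (-10.994177)) = 1.829124; f(s_4) = 4.674613

1.829124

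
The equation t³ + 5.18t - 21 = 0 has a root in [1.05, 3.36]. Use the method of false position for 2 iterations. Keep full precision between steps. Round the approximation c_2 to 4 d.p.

f(1.050000) = -14.403375, f(3.360000) = 34.337856
step 1: c = 1.732621, f(c) = -6.823735 < 0 → new bracket [1.732621, 3.360000]
step 2: c = 2.002407, f(c) = -2.598618 < 0 → new bracket [2.002407, 3.360000]

2.0024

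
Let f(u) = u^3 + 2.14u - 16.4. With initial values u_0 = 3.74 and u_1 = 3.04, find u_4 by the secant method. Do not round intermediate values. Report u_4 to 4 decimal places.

2.2680

f(u_0) = 43.917224, f(u_1) = 18.200064
u_2 = 3.040000 - (18.200064)·(3.040000 - 3.740000)/(18.200064 - (43.917224)) = 2.544609; f(u_2) = 5.521900
u_3 = 2.544609 - (5.521900)·(2.544609 - 3.040000)/(5.521900 - (18.200064)) = 2.328845; f(u_3) = 1.214257
u_4 = 2.328845 - (1.214257)·(2.328845 - 2.544609)/(1.214257 - (5.521900)) = 2.268024; f(u_4) = 0.120135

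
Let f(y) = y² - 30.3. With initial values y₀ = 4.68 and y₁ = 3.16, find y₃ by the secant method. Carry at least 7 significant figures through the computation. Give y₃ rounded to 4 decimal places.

f(y_0) = -8.397600, f(y_1) = -20.314400
y_2 = 3.160000 - (-20.314400)·(3.160000 - 4.680000)/(-20.314400 - (-8.397600)) = 5.751122; f(y_2) = 2.775409
y_3 = 5.751122 - (2.775409)·(5.751122 - 3.160000)/(2.775409 - (-20.314400)) = 5.439668; f(y_3) = -0.710013

5.4397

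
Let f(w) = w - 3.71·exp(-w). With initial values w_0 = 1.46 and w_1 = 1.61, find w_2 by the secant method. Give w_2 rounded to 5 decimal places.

f(w_0) = 0.598403, f(w_1) = 0.868417
w_2 = 1.610000 - (0.868417)·(1.610000 - 1.460000)/(0.868417 - (0.598403)) = 1.127570; f(w_2) = -0.073798

1.12757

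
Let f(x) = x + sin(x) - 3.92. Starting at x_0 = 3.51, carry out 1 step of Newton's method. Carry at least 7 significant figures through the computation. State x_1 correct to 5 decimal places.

f'(x) = 1 + cos(x)
x_0 = 3.510000: f = -0.770130, f' = 0.067098 → x_1 = 3.510000 - (-0.770130)/(0.067098) = 14.987706

14.98771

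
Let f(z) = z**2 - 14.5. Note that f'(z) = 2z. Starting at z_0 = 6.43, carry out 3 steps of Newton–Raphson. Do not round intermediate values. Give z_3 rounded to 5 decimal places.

z_0 = 6.430000: f = 26.844900, f' = 12.860000 → z_1 = 6.430000 - (26.844900)/(12.860000) = 4.342527
z_1 = 4.342527: f = 4.357543, f' = 8.685054 → z_2 = 4.342527 - (4.357543)/(8.685054) = 3.840798
z_2 = 3.840798: f = 0.251732, f' = 7.681597 → z_3 = 3.840798 - (0.251732)/(7.681597) = 3.808028

3.80803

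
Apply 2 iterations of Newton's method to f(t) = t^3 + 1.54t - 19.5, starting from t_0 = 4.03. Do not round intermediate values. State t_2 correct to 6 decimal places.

2.573285

f'(t) = 3t^2 + 1.54
t_0 = 4.030000: f = 52.157027, f' = 50.262700 → t_1 = 4.030000 - (52.157027)/(50.262700) = 2.992311
t_1 = 2.992311: f = 11.901101, f' = 28.401784 → t_2 = 2.992311 - (11.901101)/(28.401784) = 2.573285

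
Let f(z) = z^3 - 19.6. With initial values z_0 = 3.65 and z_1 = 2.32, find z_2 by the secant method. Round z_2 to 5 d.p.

f(z_0) = 29.027125, f(z_1) = -7.112832
z_2 = 2.320000 - (-7.112832)·(2.320000 - 3.650000)/(-7.112832 - (29.027125)) = 2.581762; f(z_2) = -2.391279

2.58176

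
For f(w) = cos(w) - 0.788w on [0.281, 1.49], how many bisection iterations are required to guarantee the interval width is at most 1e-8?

27

Initial width b − a = 1.49 − 0.281 = 1.209000.
After n steps the width is (b−a)/2^n; need (b−a)/2^n ≤ 1e-8.
So n ≥ log₂(1.209000/1e-8) = log₂(120900000.0000) ≈ 26.8492.
Hence n = 27.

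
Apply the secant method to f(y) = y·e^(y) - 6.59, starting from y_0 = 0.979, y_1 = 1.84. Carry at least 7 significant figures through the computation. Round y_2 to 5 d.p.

Secant update: y_(k+1) = y_k − f(y_k)·(y_k − y_(k-1))/(f(y_k) − f(y_(k-1))).
f(y_0) = -3.984105, f(y_1) = 4.995630
y_2 = 1.840000 - (4.995630)·(1.840000 - 0.979000)/(4.995630 - (-3.984105)) = 1.361006; f(y_2) = -1.281919

1.36101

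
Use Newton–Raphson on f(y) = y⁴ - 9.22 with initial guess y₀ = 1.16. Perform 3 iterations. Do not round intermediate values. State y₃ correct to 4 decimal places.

1.7703

Newton update: y ← y − f(y)/f'(y).
f'(y) = 4y³
y_0 = 1.160000: f = -7.409361, f' = 6.243584 → y_1 = 1.160000 - (-7.409361)/(6.243584) = 2.346716
y_1 = 2.346716: f = 21.107883, f' = 51.694169 → y_2 = 2.346716 - (21.107883)/(51.694169) = 1.938394
y_2 = 1.938394: f = 4.897828, f' = 29.133047 → y_3 = 1.938394 - (4.897828)/(29.133047) = 1.770274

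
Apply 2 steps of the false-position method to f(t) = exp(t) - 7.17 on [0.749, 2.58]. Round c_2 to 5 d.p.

1.85878

f(0.749000) = -5.055116, f(2.580000) = 6.027138
step 1: c = 1.584202, f(c) = -2.294602 < 0 → new bracket [1.584202, 2.580000]
step 2: c = 1.858779, f(c) = -0.754102 < 0 → new bracket [1.858779, 2.580000]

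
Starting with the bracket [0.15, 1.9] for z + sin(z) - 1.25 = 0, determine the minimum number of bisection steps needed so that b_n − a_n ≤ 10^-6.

Initial width b − a = 1.9 − 0.15 = 1.750000.
After n steps the width is (b−a)/2^n; need (b−a)/2^n ≤ 10^-6.
So n ≥ log₂(1.750000/10^-6) = log₂(1750000.0000) ≈ 20.7389.
Hence n = 21.

21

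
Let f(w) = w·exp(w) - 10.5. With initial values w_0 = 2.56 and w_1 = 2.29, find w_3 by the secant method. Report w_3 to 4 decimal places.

1.8357

f(w_0) = 22.615692, f(w_1) = 12.113607
w_2 = 2.290000 - (12.113607)·(2.290000 - 2.560000)/(12.113607 - (22.615692)) = 1.978569; f(w_2) = 3.809777
w_3 = 1.978569 - (3.809777)·(1.978569 - 2.290000)/(3.809777 - (12.113607)) = 1.835685; f(w_3) = 1.008700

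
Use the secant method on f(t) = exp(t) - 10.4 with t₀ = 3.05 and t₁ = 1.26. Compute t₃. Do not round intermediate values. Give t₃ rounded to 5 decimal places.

2.60680

f(t_0) = 10.715344, f(t_1) = -6.874579
t_2 = 1.260000 - (-6.874579)·(1.260000 - 3.050000)/(-6.874579 - (10.715344)) = 1.959576; f(t_2) = -3.303679
t_3 = 1.959576 - (-3.303679)·(1.959576 - 1.260000)/(-3.303679 - (-6.874579)) = 2.606802; f(t_3) = 3.155627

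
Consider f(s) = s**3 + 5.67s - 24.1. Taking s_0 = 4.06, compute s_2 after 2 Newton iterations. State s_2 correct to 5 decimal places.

2.34818

f'(s) = 3s**2 + 5.67
s_0 = 4.060000: f = 65.843616, f' = 55.120800 → s_1 = 4.060000 - (65.843616)/(55.120800) = 2.865467
s_1 = 2.865467: f = 15.675263, f' = 30.302703 → s_2 = 2.865467 - (15.675263)/(30.302703) = 2.348178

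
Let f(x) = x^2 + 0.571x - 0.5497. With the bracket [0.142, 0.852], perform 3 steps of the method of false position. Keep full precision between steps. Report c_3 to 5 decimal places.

0.50632

f(0.142000) = -0.448454, f(0.852000) = 0.662696
step 1: c = 0.428552, f(c) = -0.121340 < 0 → new bracket [0.428552, 0.852000]
step 2: c = 0.494086, f(c) = -0.023456 < 0 → new bracket [0.494086, 0.852000]
step 3: c = 0.506321, f(c) = -0.004229 < 0 → new bracket [0.506321, 0.852000]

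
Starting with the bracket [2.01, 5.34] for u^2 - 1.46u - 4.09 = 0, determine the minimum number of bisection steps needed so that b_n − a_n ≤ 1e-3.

12

Initial width b − a = 5.34 − 2.01 = 3.330000.
After n steps the width is (b−a)/2^n; need (b−a)/2^n ≤ 1e-3.
So n ≥ log₂(3.330000/1e-3) = log₂(3330.0000) ≈ 11.7013.
Hence n = 12.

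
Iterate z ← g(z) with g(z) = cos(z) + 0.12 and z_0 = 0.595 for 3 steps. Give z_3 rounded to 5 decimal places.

0.88278

z_1 = g(0.595000) = 0.948148
z_2 = g(0.948148) = 0.703188
z_3 = g(0.703188) = 0.882784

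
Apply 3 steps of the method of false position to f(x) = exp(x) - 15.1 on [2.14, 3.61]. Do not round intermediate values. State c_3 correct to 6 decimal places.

False-position update: c = (a·f(b) − b·f(a))/(f(b) − f(a)); replace the endpoint whose sign matches f(c).
f(2.140000) = -6.600562, f(3.610000) = 21.866053
step 1: c = 2.480849, f(c) = -3.148589 < 0 → new bracket [2.480849, 3.610000]
step 2: c = 2.622975, f(c) = -1.323347 < 0 → new bracket [2.622975, 3.610000]
step 3: c = 2.679302, f(c) = -0.525087 < 0 → new bracket [2.679302, 3.610000]

2.679302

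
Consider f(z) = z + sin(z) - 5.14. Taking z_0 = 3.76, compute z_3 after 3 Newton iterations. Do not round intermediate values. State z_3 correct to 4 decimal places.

4.1196

f'(z) = 1 + cos(z)
z_0 = 3.760000: f = -1.959738, f' = 0.185197 → z_1 = 3.760000 - (-1.959738)/(0.185197) = 14.341900
z_1 = 14.341900: f = 10.181016, f' = 0.796694 → z_2 = 14.341900 - (10.181016)/(0.796694) = 1.562818
z_2 = 1.562818: f = -2.577213, f' = 1.007978 → z_3 = 1.562818 - (-2.577213)/(1.007978) = 4.119634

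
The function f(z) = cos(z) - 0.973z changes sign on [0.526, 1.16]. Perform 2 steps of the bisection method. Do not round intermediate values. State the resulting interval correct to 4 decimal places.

[0.6845, 0.8430]

f(0.526000) = 0.353024, f(1.160000) = -0.729340 (opposite signs)
step 1: m = 0.843000, f(m) = -0.155013 < 0 → root in [0.526000, 0.843000]
step 2: m = 0.684500, f(m) = 0.108717 > 0 → root in [0.684500, 0.843000]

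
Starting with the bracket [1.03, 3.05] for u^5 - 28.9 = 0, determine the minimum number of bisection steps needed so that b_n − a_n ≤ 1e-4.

Initial width b − a = 3.05 − 1.03 = 2.020000.
After n steps the width is (b−a)/2^n; need (b−a)/2^n ≤ 1e-4.
So n ≥ log₂(2.020000/1e-4) = log₂(20200.0000) ≈ 14.3021.
Hence n = 15.

15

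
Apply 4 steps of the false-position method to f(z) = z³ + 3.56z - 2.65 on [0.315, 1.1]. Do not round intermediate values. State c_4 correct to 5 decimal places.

0.66230

f(0.315000) = -1.497344, f(1.100000) = 2.597000
step 1: c = 0.602083, f(c) = -0.288329 < 0 → new bracket [0.602083, 1.100000]
step 2: c = 0.651839, f(c) = -0.052490 < 0 → new bracket [0.651839, 1.100000]
step 3: c = 0.660718, f(c) = -0.009410 < 0 → new bracket [0.660718, 1.100000]
step 4: c = 0.662304, f(c) = -0.001682 < 0 → new bracket [0.662304, 1.100000]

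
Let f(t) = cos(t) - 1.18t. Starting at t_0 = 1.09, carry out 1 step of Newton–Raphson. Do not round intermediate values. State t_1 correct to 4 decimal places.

f'(t) = -sin(t) - 1.18
t_0 = 1.090000: f = -0.823715, f' = -2.066627 → t_1 = 1.090000 - (-0.823715)/(-2.066627) = 0.691421

0.6914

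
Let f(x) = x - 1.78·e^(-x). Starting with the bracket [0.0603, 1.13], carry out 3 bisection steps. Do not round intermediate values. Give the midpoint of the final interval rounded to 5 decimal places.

0.79572

f(0.060300) = -1.615538, f(1.130000) = 0.555001 (opposite signs)
step 1: m = 0.595150, f(m) = -0.386484 < 0 → root in [0.595150, 1.130000]
step 2: m = 0.862575, f(m) = 0.111284 > 0 → root in [0.595150, 0.862575]
step 3: m = 0.728862, f(m) = -0.129912 < 0 → root in [0.728862, 0.862575]
Midpoint of [0.728862, 0.862575] = 0.795719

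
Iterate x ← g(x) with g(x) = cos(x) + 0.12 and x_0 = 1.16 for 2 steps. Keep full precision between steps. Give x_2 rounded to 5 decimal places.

x_1 = g(1.160000) = 0.519340
x_2 = g(0.519340) = 0.988147

0.98815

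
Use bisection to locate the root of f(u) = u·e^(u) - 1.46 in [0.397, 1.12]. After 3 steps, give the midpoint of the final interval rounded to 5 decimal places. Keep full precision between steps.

0.71331

f(0.397000) = -0.869520, f(1.120000) = 1.972637 (opposite signs)
step 1: m = 0.758500, f(m) = 0.159452 > 0 → root in [0.397000, 0.758500]
step 2: m = 0.577750, f(m) = -0.430435 < 0 → root in [0.577750, 0.758500]
step 3: m = 0.668125, f(m) = -0.156771 < 0 → root in [0.668125, 0.758500]
Midpoint of [0.668125, 0.758500] = 0.713313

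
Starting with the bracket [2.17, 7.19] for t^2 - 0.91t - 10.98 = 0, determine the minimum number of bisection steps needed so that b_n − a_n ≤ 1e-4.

Initial width b − a = 7.19 − 2.17 = 5.020000.
After n steps the width is (b−a)/2^n; need (b−a)/2^n ≤ 1e-4.
So n ≥ log₂(5.020000/1e-4) = log₂(50200.0000) ≈ 15.6154.
Hence n = 16.

16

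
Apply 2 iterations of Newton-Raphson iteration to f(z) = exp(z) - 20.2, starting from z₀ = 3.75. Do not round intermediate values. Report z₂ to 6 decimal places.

3.028078

f'(z) = exp(z)
z_0 = 3.750000: f = 22.321082, f' = 42.521082 → z_1 = 3.750000 - (22.321082)/(42.521082) = 3.225058
z_1 = 3.225058: f = 4.955045, f' = 25.155045 → z_2 = 3.225058 - (4.955045)/(25.155045) = 3.028078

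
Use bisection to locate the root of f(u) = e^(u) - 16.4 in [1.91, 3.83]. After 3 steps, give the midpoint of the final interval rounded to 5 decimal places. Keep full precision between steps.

f(1.910000) = -9.646911, f(3.830000) = 29.662538 (opposite signs)
step 1: m = 2.870000, f(m) = 1.237018 > 0 → root in [1.910000, 2.870000]
step 2: m = 2.390000, f(m) = -5.486506 < 0 → root in [2.390000, 2.870000]
step 3: m = 2.630000, f(m) = -2.526230 < 0 → root in [2.630000, 2.870000]
Midpoint of [2.630000, 2.870000] = 2.750000

2.75000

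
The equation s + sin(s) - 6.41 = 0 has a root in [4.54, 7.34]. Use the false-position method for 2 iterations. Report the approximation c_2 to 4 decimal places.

False-position update: c = (a·f(b) − b·f(a))/(f(b) − f(a)); replace the endpoint whose sign matches f(c).
f(4.540000) = -2.855178, f(7.340000) = 1.800794
step 1: c = 6.257042, f(c) = -0.179099 < 0 → new bracket [6.257042, 7.340000]
step 2: c = 6.355005, f(c) = 0.016763 > 0 → new bracket [6.257042, 6.355005]

6.3550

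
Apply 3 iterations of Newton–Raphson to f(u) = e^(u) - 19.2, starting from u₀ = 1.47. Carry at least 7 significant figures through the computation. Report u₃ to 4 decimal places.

3.3711

f'(u) = e^(u)
u_0 = 1.470000: f = -14.850765, f' = 4.349235 → u_1 = 1.470000 - (-14.850765)/(4.349235) = 4.884569
u_1 = 4.884569: f = 113.033502, f' = 132.233502 → u_2 = 4.884569 - (113.033502)/(132.233502) = 4.029767
u_2 = 4.029767: f = 37.047805, f' = 56.247805 → u_3 = 4.029767 - (37.047805)/(56.247805) = 3.371114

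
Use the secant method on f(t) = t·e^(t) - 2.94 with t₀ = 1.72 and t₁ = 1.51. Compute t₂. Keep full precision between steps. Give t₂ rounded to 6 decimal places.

1.214686

Secant update: t_(k+1) = t_k − f(t_k)·(t_k − t_(k-1))/(f(t_k) − f(t_(k-1))).
f(t_0) = 6.665389, f(t_1) = 3.895363
t_2 = 1.510000 - (3.895363)·(1.510000 - 1.720000)/(3.895363 - (6.665389)) = 1.214686; f(t_2) = 1.152566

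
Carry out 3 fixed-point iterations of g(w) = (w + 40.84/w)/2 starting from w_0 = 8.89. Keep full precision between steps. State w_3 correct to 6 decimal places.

6.390625

w_1 = g(8.890000) = 6.741963
w_2 = g(6.741963) = 6.399773
w_3 = g(6.399773) = 6.390625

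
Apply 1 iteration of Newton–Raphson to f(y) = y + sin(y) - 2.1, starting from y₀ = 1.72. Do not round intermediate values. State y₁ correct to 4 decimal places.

f'(y) = 1 + cos(y)
y_0 = 1.720000: f = 0.608890, f' = 0.851349 → y_1 = 1.720000 - (0.608890)/(0.851349) = 1.004794

1.0048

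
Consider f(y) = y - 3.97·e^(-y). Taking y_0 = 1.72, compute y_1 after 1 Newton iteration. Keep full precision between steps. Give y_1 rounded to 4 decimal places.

1.1302

f'(y) = 1 + 3.97·e^(-y)
y_0 = 1.720000: f = 1.009107, f' = 1.710893 → y_1 = 1.720000 - (1.009107)/(1.710893) = 1.130187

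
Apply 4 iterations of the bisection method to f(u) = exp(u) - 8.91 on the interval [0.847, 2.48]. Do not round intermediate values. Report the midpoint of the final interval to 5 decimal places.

2.22484

f(0.847000) = -6.577362, f(2.480000) = 3.031264 (opposite signs)
step 1: m = 1.663500, f(m) = -3.632249 < 0 → root in [1.663500, 2.480000]
step 2: m = 2.071750, f(m) = -0.971296 < 0 → root in [2.071750, 2.480000]
step 3: m = 2.275875, f(m) = 0.826435 > 0 → root in [2.071750, 2.275875]
step 4: m = 2.173812, f(m) = -0.118261 < 0 → root in [2.173812, 2.275875]
Midpoint of [2.173812, 2.275875] = 2.224844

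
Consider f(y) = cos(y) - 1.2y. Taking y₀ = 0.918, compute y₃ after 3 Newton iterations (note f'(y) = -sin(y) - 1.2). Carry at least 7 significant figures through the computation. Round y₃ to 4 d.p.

y_0 = 0.918000: f = -0.494190, f' = -1.994388 → y_1 = 0.918000 - (-0.494190)/(-1.994388) = 0.670210
y_1 = 0.670210: f = -0.020560, f' = -1.821150 → y_2 = 0.670210 - (-0.020560)/(-1.821150) = 0.658920
y_2 = 0.658920: f = -0.000050, f' = -1.812263 → y_3 = 0.658920 - (-0.000050)/(-1.812263) = 0.658892

0.6589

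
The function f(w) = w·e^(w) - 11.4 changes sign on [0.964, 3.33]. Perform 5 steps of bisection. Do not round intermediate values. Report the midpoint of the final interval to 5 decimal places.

f(0.964000) = -8.872234, f(3.330000) = 81.634678 (opposite signs)
step 1: m = 2.147000, f(m) = 6.976479 > 0 → root in [0.964000, 2.147000]
step 2: m = 1.555500, f(m) = -4.030889 < 0 → root in [1.555500, 2.147000]
step 3: m = 1.851250, f(m) = 0.388342 > 0 → root in [1.555500, 1.851250]
step 4: m = 1.703375, f(m) = -2.044293 < 0 → root in [1.703375, 1.851250]
step 5: m = 1.777313, f(m) = -0.889078 < 0 → root in [1.777313, 1.851250]
Midpoint of [1.777313, 1.851250] = 1.814281

1.81428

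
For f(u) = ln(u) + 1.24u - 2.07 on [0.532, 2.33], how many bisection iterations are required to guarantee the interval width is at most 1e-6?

21

Initial width b − a = 2.33 − 0.532 = 1.798000.
After n steps the width is (b−a)/2^n; need (b−a)/2^n ≤ 1e-6.
So n ≥ log₂(1.798000/1e-6) = log₂(1798000.0000) ≈ 20.7780.
Hence n = 21.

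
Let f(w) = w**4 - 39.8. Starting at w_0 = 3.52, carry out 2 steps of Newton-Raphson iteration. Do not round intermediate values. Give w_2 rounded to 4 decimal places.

f'(w) = 4w**3
w_0 = 3.520000: f = 113.722012, f' = 174.456832 → w_1 = 3.520000 - (113.722012)/(174.456832) = 2.868137
w_1 = 2.868137: f = 27.870497, f' = 94.375554 → w_2 = 2.868137 - (27.870497)/(94.375554) = 2.572822

2.5728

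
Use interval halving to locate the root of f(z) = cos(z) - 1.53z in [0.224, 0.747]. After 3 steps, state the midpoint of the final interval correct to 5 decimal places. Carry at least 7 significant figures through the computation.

0.58356

f(0.224000) = 0.632297, f(0.747000) = -0.409180 (opposite signs)
step 1: m = 0.485500, f(m) = 0.141627 > 0 → root in [0.485500, 0.747000]
step 2: m = 0.616250, f(m) = -0.126811 < 0 → root in [0.485500, 0.616250]
step 3: m = 0.550875, f(m) = 0.009228 > 0 → root in [0.550875, 0.616250]
Midpoint of [0.550875, 0.616250] = 0.583562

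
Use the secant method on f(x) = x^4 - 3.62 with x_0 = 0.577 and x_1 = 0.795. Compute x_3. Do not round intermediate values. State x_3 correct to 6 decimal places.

0.867458

f(x_0) = -3.509158, f(x_1) = -3.220544
x_2 = 0.795000 - (-3.220544)·(0.795000 - 0.577000)/(-3.220544 - (-3.509158)) = 3.227588; f(x_2) = 104.900652
x_3 = 3.227588 - (104.900652)·(3.227588 - 0.795000)/(104.900652 - (-3.220544)) = 0.867458; f(x_3) = -3.053768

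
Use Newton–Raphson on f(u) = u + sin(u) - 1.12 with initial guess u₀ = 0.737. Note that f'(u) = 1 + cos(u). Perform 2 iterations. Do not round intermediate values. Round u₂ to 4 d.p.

0.5756

u_0 = 0.737000: f = 0.289069, f' = 1.740488 → u_1 = 0.737000 - (0.289069)/(1.740488) = 0.570915
u_1 = 0.570915: f = -0.008683, f' = 1.841407 → u_2 = 0.570915 - (-0.008683)/(1.841407) = 0.575630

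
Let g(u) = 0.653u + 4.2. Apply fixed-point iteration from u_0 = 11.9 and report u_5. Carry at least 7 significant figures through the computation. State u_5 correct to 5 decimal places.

u_1 = g(11.900000) = 11.970700
u_2 = g(11.970700) = 12.016867
u_3 = g(12.016867) = 12.047014
u_4 = g(12.047014) = 12.066700
u_5 = g(12.066700) = 12.079555

12.07956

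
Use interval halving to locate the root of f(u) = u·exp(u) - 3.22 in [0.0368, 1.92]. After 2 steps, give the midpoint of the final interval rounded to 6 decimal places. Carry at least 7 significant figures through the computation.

1.213800

f(0.036800) = -3.181821, f(1.920000) = 9.876240 (opposite signs)
step 1: m = 0.978400, f(m) = -0.617264 < 0 → root in [0.978400, 1.920000]
step 2: m = 1.449200, f(m) = 2.953165 > 0 → root in [0.978400, 1.449200]
Midpoint of [0.978400, 1.449200] = 1.213800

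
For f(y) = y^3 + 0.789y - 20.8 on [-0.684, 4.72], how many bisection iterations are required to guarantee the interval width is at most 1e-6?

23

Initial width b − a = 4.72 − -0.684 = 5.404000.
After n steps the width is (b−a)/2^n; need (b−a)/2^n ≤ 1e-6.
So n ≥ log₂(5.404000/1e-6) = log₂(5404000.0000) ≈ 22.3656.
Hence n = 23.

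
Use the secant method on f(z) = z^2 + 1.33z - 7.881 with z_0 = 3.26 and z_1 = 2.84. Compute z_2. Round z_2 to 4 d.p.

2.3068

f(z_0) = 7.082400, f(z_1) = 3.961800
z_2 = 2.840000 - (3.961800)·(2.840000 - 3.260000)/(3.961800 - (7.082400)) = 2.306783; f(z_2) = 0.508271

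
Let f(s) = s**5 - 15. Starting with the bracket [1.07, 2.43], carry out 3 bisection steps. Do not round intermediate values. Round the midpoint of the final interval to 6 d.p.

1.665000

f(1.070000) = -13.597448, f(2.430000) = 69.728861 (opposite signs)
step 1: m = 1.750000, f(m) = 1.413086 > 0 → root in [1.070000, 1.750000]
step 2: m = 1.410000, f(m) = -9.426916 < 0 → root in [1.410000, 1.750000]
step 3: m = 1.580000, f(m) = -5.153420 < 0 → root in [1.580000, 1.750000]
Midpoint of [1.580000, 1.750000] = 1.665000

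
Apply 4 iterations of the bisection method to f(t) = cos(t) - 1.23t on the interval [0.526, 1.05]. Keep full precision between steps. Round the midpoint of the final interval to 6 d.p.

f(0.526000) = 0.217842, f(1.050000) = -0.793929 (opposite signs)
step 1: m = 0.788000, f(m) = -0.263975 < 0 → root in [0.526000, 0.788000]
step 2: m = 0.657000, f(m) = -0.016282 < 0 → root in [0.526000, 0.657000]
step 3: m = 0.591500, f(m) = 0.102560 > 0 → root in [0.591500, 0.657000]
step 4: m = 0.624250, f(m) = 0.043574 > 0 → root in [0.624250, 0.657000]
Midpoint of [0.624250, 0.657000] = 0.640625

0.640625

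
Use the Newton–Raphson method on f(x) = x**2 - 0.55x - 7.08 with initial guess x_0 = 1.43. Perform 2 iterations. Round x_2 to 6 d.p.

3.086095

f'(x) = 2x - 0.55
x_0 = 1.430000: f = -5.821600, f' = 2.310000 → x_1 = 1.430000 - (-5.821600)/(2.310000) = 3.950173
x_1 = 3.950173: f = 6.351273, f' = 7.350346 → x_2 = 3.950173 - (6.351273)/(7.350346) = 3.086095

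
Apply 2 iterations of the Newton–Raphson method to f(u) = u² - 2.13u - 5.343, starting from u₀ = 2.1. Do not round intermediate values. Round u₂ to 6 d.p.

3.776417

Newton update: u ← u − f(u)/f'(u).
f'(u) = 2u - 2.13
u_0 = 2.100000: f = -5.406000, f' = 2.070000 → u_1 = 2.100000 - (-5.406000)/(2.070000) = 4.711594
u_1 = 4.711594: f = 6.820424, f' = 7.293188 → u_2 = 4.711594 - (6.820424)/(7.293188) = 3.776417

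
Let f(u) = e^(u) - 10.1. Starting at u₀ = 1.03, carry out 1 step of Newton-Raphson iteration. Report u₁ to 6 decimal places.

f'(u) = e^(u)
u_0 = 1.030000: f = -7.298934, f' = 2.801066 → u_1 = 1.030000 - (-7.298934)/(2.801066) = 3.635770

3.635770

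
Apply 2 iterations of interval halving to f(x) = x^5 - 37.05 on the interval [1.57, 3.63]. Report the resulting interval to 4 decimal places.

[1.5700, 2.0850]

f(1.570000) = -27.511101, f(3.630000) = 593.229418 (opposite signs)
step 1: m = 2.600000, f(m) = 81.763760 > 0 → root in [1.570000, 2.600000]
step 2: m = 2.085000, f(m) = 2.353091 > 0 → root in [1.570000, 2.085000]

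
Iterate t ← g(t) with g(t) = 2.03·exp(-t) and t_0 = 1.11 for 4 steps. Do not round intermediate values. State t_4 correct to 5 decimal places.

0.99043

t_1 = g(1.110000) = 0.669005
t_2 = g(0.669005) = 1.039803
t_3 = g(1.039803) = 0.717654
t_4 = g(0.717654) = 0.990427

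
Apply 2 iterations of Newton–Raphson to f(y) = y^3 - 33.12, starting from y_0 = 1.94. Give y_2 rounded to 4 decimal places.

3.4358

Newton update: y ← y − f(y)/f'(y).
f'(y) = 3y^2
y_0 = 1.940000: f = -25.818616, f' = 11.290800 → y_1 = 1.940000 - (-25.818616)/(11.290800) = 4.226695
y_1 = 4.226695: f = 42.389698, f' = 53.594852 → y_2 = 4.226695 - (42.389698)/(53.594852) = 3.435766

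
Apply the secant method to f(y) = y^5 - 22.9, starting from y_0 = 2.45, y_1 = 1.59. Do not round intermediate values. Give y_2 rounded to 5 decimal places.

f(y_0) = 65.373515, f(y_1) = -12.737850
y_2 = 1.590000 - (-12.737850)·(1.590000 - 2.450000)/(-12.737850 - (65.373515)) = 1.730243; f(y_2) = -7.392737

1.73024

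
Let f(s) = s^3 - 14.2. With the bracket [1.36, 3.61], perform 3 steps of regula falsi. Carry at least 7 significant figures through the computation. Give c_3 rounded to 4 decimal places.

False-position update: c = (a·f(b) − b·f(a))/(f(b) − f(a)); replace the endpoint whose sign matches f(c).
f(1.360000) = -11.684544, f(3.610000) = 32.845881
step 1: c = 1.950388, f(c) = -6.780699 < 0 → new bracket [1.950388, 3.610000]
step 2: c = 2.234372, f(c) = -3.045076 < 0 → new bracket [2.234372, 3.610000]
step 3: c = 2.351084, f(c) = -1.204159 < 0 → new bracket [2.351084, 3.610000]

2.3511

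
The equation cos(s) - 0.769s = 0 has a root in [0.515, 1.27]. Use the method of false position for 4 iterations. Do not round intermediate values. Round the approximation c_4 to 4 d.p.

0.8542

f(0.515000) = 0.474258, f(1.270000) = -0.680349
step 1: c = 0.825118, f(c) = 0.043954 > 0 → new bracket [0.825118, 1.270000]
step 2: c = 0.852116, f(c) = 0.003115 > 0 → new bracket [0.852116, 1.270000]
step 3: c = 0.854020, f(c) = 0.000216 > 0 → new bracket [0.854020, 1.270000]
step 4: c = 0.854152, f(c) = 0.000015 > 0 → new bracket [0.854152, 1.270000]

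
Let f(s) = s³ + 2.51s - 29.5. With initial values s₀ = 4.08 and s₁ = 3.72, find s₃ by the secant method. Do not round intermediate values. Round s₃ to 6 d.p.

Secant update: s_(k+1) = s_k − f(s_k)·(s_k − s_(k-1))/(f(s_k) − f(s_(k-1))).
f(s_0) = 48.658112, f(s_1) = 31.316048
s_2 = 3.720000 - (31.316048)·(3.720000 - 4.080000)/(31.316048 - (48.658112)) = 3.069917; f(s_2) = 7.137595
s_3 = 3.069917 - (7.137595)·(3.069917 - 3.720000)/(7.137595 - (31.316048)) = 2.878010; f(s_3) = 1.562185

2.878010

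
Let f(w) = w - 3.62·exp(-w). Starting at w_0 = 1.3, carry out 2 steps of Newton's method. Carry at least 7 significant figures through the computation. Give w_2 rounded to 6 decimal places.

Newton update: w ← w − f(w)/f'(w).
f'(w) = 1 + 3.62·exp(-w)
w_0 = 1.300000: f = 0.313435, f' = 1.986565 → w_1 = 1.300000 - (0.313435)/(1.986565) = 1.142223
w_1 = 1.142223: f = -0.012952, f' = 2.155174 → w_2 = 1.142223 - (-0.012952)/(2.155174) = 1.148232

1.148232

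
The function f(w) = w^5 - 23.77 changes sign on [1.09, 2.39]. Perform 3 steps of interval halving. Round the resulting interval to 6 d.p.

f(1.090000) = -22.231376, f(2.390000) = 54.211127 (opposite signs)
step 1: m = 1.740000, f(m) = -7.820531 < 0 → root in [1.740000, 2.390000]
step 2: m = 2.065000, f(m) = 13.779165 > 0 → root in [1.740000, 2.065000]
step 3: m = 1.902500, f(m) = 1.154321 > 0 → root in [1.740000, 1.902500]

[1.740000, 1.902500]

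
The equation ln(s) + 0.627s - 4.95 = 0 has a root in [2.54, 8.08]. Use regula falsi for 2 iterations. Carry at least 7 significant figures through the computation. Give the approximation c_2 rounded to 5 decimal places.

5.26627

f(2.540000) = -2.425256, f(8.080000) = 2.205552
step 1: c = 5.441420, f(c) = 0.155810 > 0 → new bracket [2.540000, 5.441420]
step 2: c = 5.266271, f(c) = 0.013274 > 0 → new bracket [2.540000, 5.266271]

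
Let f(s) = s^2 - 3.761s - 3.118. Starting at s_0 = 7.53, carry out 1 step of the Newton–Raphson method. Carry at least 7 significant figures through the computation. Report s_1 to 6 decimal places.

5.294176

f'(s) = 2s - 3.761
s_0 = 7.530000: f = 25.262570, f' = 11.299000 → s_1 = 7.530000 - (25.262570)/(11.299000) = 5.294176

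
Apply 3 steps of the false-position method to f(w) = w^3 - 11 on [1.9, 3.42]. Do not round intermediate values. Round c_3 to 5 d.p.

2.20303

f(1.900000) = -4.141000, f(3.420000) = 29.001688
step 1: c = 2.089916, f(c) = -1.871774 < 0 → new bracket [2.089916, 3.420000]
step 2: c = 2.170555, f(c) = -0.773842 < 0 → new bracket [2.170555, 3.420000]
step 3: c = 2.203027, f(c) = -0.307984 < 0 → new bracket [2.203027, 3.420000]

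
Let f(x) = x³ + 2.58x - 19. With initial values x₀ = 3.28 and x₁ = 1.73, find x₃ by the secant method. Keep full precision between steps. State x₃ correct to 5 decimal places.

2.40104

Secant update: x_(k+1) = x_k − f(x_k)·(x_k − x_(k-1))/(f(x_k) − f(x_(k-1))).
f(x_0) = 24.749952, f(x_1) = -9.358883
x_2 = 1.730000 - (-9.358883)·(1.730000 - 3.280000)/(-9.358883 - (24.749952)) = 2.155294; f(x_2) = -3.427378
x_3 = 2.155294 - (-3.427378)·(2.155294 - 1.730000)/(-3.427378 - (-9.358883)) = 2.401039; f(x_3) = 1.036648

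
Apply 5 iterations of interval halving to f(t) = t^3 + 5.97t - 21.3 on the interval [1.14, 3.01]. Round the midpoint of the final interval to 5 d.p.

2.04578

f(1.140000) = -13.012656, f(3.010000) = 23.940601 (opposite signs)
step 1: m = 2.075000, f(m) = 0.021922 > 0 → root in [1.140000, 2.075000]
step 2: m = 1.607500, f(m) = -7.549355 < 0 → root in [1.607500, 2.075000]
step 3: m = 1.841250, f(m) = -4.065529 < 0 → root in [1.841250, 2.075000]
step 4: m = 1.958125, f(m) = -2.102046 < 0 → root in [1.958125, 2.075000]
step 5: m = 2.016563, f(m) = -1.060721 < 0 → root in [2.016563, 2.075000]
Midpoint of [2.016563, 2.075000] = 2.045781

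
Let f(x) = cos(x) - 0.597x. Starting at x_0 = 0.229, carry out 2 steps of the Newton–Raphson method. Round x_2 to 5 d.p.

f'(x) = -sin(x) - 0.597
x_0 = 0.229000: f = 0.837181, f' = -0.824004 → x_1 = 0.229000 - (0.837181)/(-0.824004) = 1.244992
x_1 = 1.244992: f = -0.423189, f' = -1.544393 → x_2 = 1.244992 - (-0.423189)/(-1.544393) = 0.970975

0.97098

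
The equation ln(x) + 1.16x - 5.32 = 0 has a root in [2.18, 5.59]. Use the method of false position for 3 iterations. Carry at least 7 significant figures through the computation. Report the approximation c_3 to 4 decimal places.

f(2.180000) = -2.011875, f(5.590000) = 2.885379
step 1: c = 3.580886, f(c) = 0.109438 > 0 → new bracket [2.180000, 3.580886]
step 2: c = 3.508615, f(c) = 0.005214 > 0 → new bracket [2.180000, 3.508615]
step 3: c = 3.505180, f(c) = 0.000251 > 0 → new bracket [2.180000, 3.505180]

3.5052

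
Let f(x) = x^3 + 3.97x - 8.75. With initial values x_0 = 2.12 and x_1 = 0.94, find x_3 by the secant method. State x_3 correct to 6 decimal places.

Secant update: x_(k+1) = x_k − f(x_k)·(x_k − x_(k-1))/(f(x_k) − f(x_(k-1))).
f(x_0) = 9.194528, f(x_1) = -4.187616
x_2 = 0.940000 - (-4.187616)·(0.940000 - 2.120000)/(-4.187616 - (9.194528)) = 1.309252; f(x_2) = -1.308025
x_3 = 1.309252 - (-1.308025)·(1.309252 - 0.940000)/(-1.308025 - (-4.187616)) = 1.476981; f(x_3) = 0.335612

1.476981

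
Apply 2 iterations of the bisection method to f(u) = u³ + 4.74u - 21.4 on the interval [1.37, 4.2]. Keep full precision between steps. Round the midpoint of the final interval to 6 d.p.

2.431250

f(1.370000) = -12.334847, f(4.200000) = 72.596000 (opposite signs)
step 1: m = 2.785000, f(m) = 13.401987 > 0 → root in [1.370000, 2.785000]
step 2: m = 2.077500, f(m) = -2.586147 < 0 → root in [2.077500, 2.785000]
Midpoint of [2.077500, 2.785000] = 2.431250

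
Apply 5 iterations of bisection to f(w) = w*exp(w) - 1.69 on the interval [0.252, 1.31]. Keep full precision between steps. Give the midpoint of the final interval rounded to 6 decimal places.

0.764469

f(0.252000) = -1.365778, f(1.310000) = 3.165088 (opposite signs)
step 1: m = 0.781000, f(m) = 0.015434 > 0 → root in [0.252000, 0.781000]
step 2: m = 0.516500, f(m) = -0.824268 < 0 → root in [0.516500, 0.781000]
step 3: m = 0.648750, f(m) = -0.448845 < 0 → root in [0.648750, 0.781000]
step 4: m = 0.714875, f(m) = -0.228845 < 0 → root in [0.714875, 0.781000]
step 5: m = 0.747937, f(m) = -0.109879 < 0 → root in [0.747937, 0.781000]
Midpoint of [0.747937, 0.781000] = 0.764469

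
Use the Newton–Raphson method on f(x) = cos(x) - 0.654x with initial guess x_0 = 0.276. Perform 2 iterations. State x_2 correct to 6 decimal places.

0.929004

Newton update: x ← x − f(x)/f'(x).
f'(x) = -sin(x) - 0.654
x_0 = 0.276000: f = 0.781649, f' = -0.926509 → x_1 = 0.276000 - (0.781649)/(-0.926509) = 1.119650
x_1 = 1.119650: f = -0.296253, f' = -1.553948 → x_2 = 1.119650 - (-0.296253)/(-1.553948) = 0.929004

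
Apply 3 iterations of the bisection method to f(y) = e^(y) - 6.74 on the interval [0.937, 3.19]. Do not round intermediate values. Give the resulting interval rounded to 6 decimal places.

[1.781875, 2.063500]

f(0.937000) = -4.187687, f(3.190000) = 17.548427 (opposite signs)
step 1: m = 2.063500, f(m) = 1.133479 > 0 → root in [0.937000, 2.063500]
step 2: m = 1.500250, f(m) = -2.257190 < 0 → root in [1.500250, 2.063500]
step 3: m = 1.781875, f(m) = -0.799015 < 0 → root in [1.781875, 2.063500]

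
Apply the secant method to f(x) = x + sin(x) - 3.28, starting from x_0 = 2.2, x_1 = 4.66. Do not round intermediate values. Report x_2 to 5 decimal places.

f(x_0) = -0.271504, f(x_1) = 0.381372
x_2 = 4.660000 - (0.381372)·(4.660000 - 2.200000)/(0.381372 - (-0.271504)) = 3.223011; f(x_2) = -0.138317

3.22301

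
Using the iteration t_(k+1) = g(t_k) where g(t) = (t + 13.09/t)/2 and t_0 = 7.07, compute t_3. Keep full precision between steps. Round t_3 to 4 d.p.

t_1 = g(7.070000) = 4.460743
t_2 = g(4.460743) = 3.697616
t_3 = g(3.697616) = 3.618867

3.6189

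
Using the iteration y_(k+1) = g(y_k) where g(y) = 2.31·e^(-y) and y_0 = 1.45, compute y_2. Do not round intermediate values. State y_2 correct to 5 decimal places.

y_1 = g(1.450000) = 0.541857
y_2 = g(0.541857) = 1.343650

1.34365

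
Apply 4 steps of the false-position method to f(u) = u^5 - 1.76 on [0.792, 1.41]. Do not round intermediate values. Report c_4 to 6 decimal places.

1.107844

f(0.792000) = -1.448380, f(1.410000) = 3.813084
step 1: c = 0.962124, f(c) = -0.935569 < 0 → new bracket [0.962124, 1.410000]
step 2: c = 1.050363, f(c) = -0.481510 < 0 → new bracket [1.050363, 1.410000]
step 3: c = 1.090686, f(c) = -0.216531 < 0 → new bracket [1.090686, 1.410000]
step 4: c = 1.107844, f(c) = -0.091244 < 0 → new bracket [1.107844, 1.410000]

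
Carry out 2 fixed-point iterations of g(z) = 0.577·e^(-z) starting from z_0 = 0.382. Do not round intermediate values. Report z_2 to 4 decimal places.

0.3892

z_1 = g(0.382000) = 0.393800
z_2 = g(0.393800) = 0.389180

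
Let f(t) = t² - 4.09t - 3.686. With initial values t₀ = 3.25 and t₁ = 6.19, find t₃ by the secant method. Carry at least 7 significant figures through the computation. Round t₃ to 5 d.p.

4.76801

f(t_0) = -6.416000, f(t_1) = 9.313000
t_2 = 6.190000 - (9.313000)·(6.190000 - 3.250000)/(9.313000 - (-6.416000)) = 4.449252; f(t_2) = -2.087596
t_3 = 4.449252 - (-2.087596)·(4.449252 - 6.190000)/(-2.087596 - (9.313000)) = 4.768006; f(t_3) = -0.453265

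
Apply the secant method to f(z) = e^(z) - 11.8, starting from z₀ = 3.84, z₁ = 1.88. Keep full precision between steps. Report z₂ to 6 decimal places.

2.137259

f(z_0) = 34.725474, f(z_1) = -5.246495
z_2 = 1.880000 - (-5.246495)·(1.880000 - 3.840000)/(-5.246495 - (34.725474)) = 2.137259; f(z_2) = -3.323831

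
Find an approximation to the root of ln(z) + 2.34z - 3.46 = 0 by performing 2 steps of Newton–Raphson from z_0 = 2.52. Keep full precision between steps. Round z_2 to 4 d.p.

Newton update: z ← z − f(z)/f'(z).
f'(z) = 1/z + 2.34
z_0 = 2.520000: f = 3.361059, f' = 2.736825 → z_1 = 2.520000 - (3.361059)/(2.736825) = 1.291913
z_1 = 1.291913: f = -0.180799, f' = 3.114046 → z_2 = 1.291913 - (-0.180799)/(3.114046) = 1.349972

1.3500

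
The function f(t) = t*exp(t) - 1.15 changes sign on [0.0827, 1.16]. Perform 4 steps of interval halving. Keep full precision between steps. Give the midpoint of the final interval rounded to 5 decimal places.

f(0.082700) = -1.060170, f(1.160000) = 2.550323 (opposite signs)
step 1: m = 0.621350, f(m) = 0.006605 > 0 → root in [0.082700, 0.621350]
step 2: m = 0.352025, f(m) = -0.649440 < 0 → root in [0.352025, 0.621350]
step 3: m = 0.486687, f(m) = -0.358199 < 0 → root in [0.486687, 0.621350]
step 4: m = 0.554019, f(m) = -0.185879 < 0 → root in [0.554019, 0.621350]
Midpoint of [0.554019, 0.621350] = 0.587684

0.58768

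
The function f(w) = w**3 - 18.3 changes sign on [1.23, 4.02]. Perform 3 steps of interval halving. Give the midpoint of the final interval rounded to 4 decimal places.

f(1.230000) = -16.439133, f(4.020000) = 46.664808 (opposite signs)
step 1: m = 2.625000, f(m) = -0.212109 < 0 → root in [2.625000, 4.020000]
step 2: m = 3.322500, f(m) = 18.377098 > 0 → root in [2.625000, 3.322500]
step 3: m = 2.973750, f(m) = 7.997433 > 0 → root in [2.625000, 2.973750]
Midpoint of [2.625000, 2.973750] = 2.799375

2.7994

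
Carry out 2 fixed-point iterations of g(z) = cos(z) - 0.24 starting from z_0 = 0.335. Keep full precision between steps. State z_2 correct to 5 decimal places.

z_1 = g(0.335000) = 0.704410
z_2 = g(0.704410) = 0.521994

0.52199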